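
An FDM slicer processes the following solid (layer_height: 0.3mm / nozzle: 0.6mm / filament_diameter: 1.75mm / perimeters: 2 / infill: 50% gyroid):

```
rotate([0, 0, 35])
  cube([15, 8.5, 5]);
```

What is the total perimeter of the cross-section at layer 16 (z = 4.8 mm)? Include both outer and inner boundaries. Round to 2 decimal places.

At z = 4.8 mm: the 15×8.5 cube contributes its full rectangle (perimeter 47.00 mm); (rotated 35° about Z; rotation is an isometry so areas/perimeters/island counts are preserved). Overall, the cross-section is a single solid region. Total boundary length (outer) = 47.00 mm.

47.00 mm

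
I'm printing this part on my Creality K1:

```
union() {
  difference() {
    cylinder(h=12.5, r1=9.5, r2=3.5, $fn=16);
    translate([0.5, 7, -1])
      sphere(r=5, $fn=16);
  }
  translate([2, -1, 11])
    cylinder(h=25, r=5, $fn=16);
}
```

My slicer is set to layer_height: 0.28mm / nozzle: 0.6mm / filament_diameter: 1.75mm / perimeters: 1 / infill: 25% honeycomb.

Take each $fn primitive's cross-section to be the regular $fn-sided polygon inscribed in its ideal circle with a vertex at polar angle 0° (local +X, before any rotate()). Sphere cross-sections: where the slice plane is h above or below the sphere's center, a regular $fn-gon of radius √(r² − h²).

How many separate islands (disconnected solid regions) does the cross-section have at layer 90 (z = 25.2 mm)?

1

At z = 25.2 mm: the cone does not reach this height (z outside [0, 12.5]); the sphere at (0.5, 7) is absent (|z−center|=26.200 > r=5); Taking the first minus the rest: the first operand is absent here, so nothing remains; the r=5 cylinder at (2, -1) contributes a regular 16-gon of circumradius 5; Merging all regions: only the r=5 cylinder at (2, -1) is present, so the union is just that shape — 1 connected region. Overall, the cross-section is a single solid region. Island count = 1.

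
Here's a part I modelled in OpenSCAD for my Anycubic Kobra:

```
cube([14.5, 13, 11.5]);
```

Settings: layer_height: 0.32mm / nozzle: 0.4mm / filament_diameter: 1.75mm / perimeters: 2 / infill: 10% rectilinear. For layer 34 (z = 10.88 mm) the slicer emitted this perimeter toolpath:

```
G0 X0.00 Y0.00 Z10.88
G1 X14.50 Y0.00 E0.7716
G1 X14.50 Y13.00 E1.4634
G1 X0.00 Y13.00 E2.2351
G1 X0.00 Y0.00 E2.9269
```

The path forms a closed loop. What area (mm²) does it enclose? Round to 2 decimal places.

Apply the shoelace formula to the sequence of (X, Y) vertices; enclosed area = 188.50 mm².

188.50 mm²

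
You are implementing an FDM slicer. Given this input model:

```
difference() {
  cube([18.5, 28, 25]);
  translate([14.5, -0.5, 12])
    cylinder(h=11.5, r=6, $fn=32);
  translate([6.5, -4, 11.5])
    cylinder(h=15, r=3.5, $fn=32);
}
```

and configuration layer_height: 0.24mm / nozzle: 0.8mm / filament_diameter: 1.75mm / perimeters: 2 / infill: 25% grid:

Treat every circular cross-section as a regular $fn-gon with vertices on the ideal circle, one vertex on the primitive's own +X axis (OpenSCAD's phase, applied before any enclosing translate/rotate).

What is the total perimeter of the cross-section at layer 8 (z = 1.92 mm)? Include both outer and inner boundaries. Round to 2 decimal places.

93.00 mm

At z = 1.92 mm: the cube (footprint 18.5×28) is included at this height (perimeter 93.00 mm); the cylinder at (14.5, -0.5) is absent (z outside [12, 23.5]); the cylinder at (6.5, -4) is absent (z outside [11.5, 26.5]); Subtracting the remaining from the first: none of the subtracted shapes is present at this height, so the 18.5×28 cube is unchanged — boundary = 93.00 mm. Overall, the cross-section is a single solid region. Total boundary length (outer) = 93.00 mm.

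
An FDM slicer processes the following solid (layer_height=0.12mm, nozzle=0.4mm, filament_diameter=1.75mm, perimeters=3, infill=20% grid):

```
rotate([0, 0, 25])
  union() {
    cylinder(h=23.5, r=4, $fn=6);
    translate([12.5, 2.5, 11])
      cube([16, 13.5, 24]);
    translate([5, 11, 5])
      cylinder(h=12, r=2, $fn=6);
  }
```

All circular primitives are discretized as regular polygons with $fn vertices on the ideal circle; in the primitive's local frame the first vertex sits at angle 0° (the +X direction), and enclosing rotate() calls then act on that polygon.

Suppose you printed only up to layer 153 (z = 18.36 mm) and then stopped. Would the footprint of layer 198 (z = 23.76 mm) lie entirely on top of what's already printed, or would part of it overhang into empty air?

Compare the two slices. At z = 18.36: the r=4 cylinder contributes a regular 6-gon of circumradius 4 (area = (6/2)·4.000²·sin(360°/6) = 41.57 mm²); the cube at (12.5, 2.5) (footprint 16×13.5) is included at this height (area 216.00 mm²); the cylinder at (5, 11) is absent (z outside [5, 17]); Taking the union: the 2 present regions are separate (no shared area or edge), so areas and boundary lengths simply add and each stays a separate island — area = 257.57 mm²; (whole slice rotated 25° about Z — lengths, areas and connectivity unchanged). At z = 23.76: the cylinder is absent (z outside [0, 23.5]); the 16×13.5 cube at (12.5, 2.5) contributes its full rectangle (area 216.00 mm²); the cylinder at (5, 11) is not intersected at this z (z outside [5, 17]); Combining (union): only the 16×13.5 cube at (12.5, 2.5) is present, so the union is just that shape — area = 216.00 mm²; (rotated 25° about Z; rotation is an isometry so areas/perimeters/island counts are preserved). Checking containment: the cross-section at z = 23.76 is a subset of the cross-section at z = 18.36.

entirely on top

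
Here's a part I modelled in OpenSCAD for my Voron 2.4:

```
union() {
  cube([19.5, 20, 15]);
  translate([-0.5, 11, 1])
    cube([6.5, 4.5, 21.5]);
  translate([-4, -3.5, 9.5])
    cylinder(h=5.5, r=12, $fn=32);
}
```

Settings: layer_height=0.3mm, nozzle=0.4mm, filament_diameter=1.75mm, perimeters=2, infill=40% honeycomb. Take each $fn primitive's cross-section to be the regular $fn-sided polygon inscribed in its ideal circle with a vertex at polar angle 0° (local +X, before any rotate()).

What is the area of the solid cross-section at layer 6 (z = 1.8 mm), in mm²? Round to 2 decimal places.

At z = 1.8 mm: the cube (footprint 19.5×20) is included at this height (area 390.00 mm²); the cube at (-0.5, 11) (footprint 6.5×4.5) is included at this height (area 29.25 mm²); the cylinder at (-4, -3.5) does not reach this height (z outside [9.5, 15]); Taking the union: the regions partially overlap — summed areas 419.25 mm² minus the doubly-counted overlap 27.00 mm² gives 392.25 mm² — area = 392.25 mm². Overall, the cross-section is a single solid region. Net area = 392.25 mm².

392.25 mm²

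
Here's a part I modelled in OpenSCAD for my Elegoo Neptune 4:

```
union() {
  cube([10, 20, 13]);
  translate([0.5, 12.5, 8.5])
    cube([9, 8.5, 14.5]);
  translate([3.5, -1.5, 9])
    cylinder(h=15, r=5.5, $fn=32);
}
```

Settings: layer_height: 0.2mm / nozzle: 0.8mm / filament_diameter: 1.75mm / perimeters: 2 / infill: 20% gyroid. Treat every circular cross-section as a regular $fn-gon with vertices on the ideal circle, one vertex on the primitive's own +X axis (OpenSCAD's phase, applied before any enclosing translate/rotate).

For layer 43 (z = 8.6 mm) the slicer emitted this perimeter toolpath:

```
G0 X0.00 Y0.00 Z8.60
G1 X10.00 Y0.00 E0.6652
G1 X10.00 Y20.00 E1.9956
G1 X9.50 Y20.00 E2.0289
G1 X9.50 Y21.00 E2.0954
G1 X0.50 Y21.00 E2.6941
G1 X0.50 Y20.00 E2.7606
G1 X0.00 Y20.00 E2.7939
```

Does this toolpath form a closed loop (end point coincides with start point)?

Start point (G0): (0.00, 0.00). End point (last G1): the path does not return to the start — open.

no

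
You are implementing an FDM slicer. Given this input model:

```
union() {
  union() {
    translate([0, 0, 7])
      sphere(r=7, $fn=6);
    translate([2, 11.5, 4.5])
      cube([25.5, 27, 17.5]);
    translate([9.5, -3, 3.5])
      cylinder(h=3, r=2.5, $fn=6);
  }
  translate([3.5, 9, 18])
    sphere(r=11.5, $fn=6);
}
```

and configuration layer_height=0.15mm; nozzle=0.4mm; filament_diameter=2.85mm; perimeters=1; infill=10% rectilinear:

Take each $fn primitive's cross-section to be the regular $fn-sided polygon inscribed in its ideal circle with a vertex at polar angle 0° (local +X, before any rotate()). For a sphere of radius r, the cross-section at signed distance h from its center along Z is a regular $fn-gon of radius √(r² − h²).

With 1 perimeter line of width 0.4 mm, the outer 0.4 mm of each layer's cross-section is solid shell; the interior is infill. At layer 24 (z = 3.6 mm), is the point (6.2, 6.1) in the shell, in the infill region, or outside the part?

outside

At z = 3.6 mm: the r=7 sphere contributes a regular 6-gon of circumradius √(7²−3.4²) = 6.119; the cube at (2, 11.5) does not reach this height (z outside [4.5, 22]); the r=2.5 cylinder at (9.5, -3) contributes a regular 6-gon of circumradius 2.5; Taking the union: the 2 present regions are separate (no shared area or edge), so areas and boundary lengths simply add and each stays a separate island — 2 connected regions; the sphere at (3.5, 9) is absent (|z−center|=14.400 > r=11.5); Merging all regions: only the result so far is present, so the union is just that shape — 2 connected regions. Overall, the cross-section has 2 separate islands. The nearest boundary edge runs (3.06, 5.30)→(6.12, 0.00); distance from the point to it = 3.12 mm. The point is not inside any of the regions above, so it lies outside the cross-section (3.12 mm from the nearest boundary).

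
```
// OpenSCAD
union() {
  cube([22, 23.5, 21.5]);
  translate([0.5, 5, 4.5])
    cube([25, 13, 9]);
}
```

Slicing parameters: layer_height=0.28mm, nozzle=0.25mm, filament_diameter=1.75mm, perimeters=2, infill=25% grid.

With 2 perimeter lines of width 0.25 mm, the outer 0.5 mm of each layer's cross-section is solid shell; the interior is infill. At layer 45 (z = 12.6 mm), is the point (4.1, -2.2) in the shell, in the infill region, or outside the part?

At z = 12.6 mm: the cube is present — its section is the full 22×23.5 rectangle; the cube at (0.5, 5) (footprint 25×13) is included at this height; Taking the union: the regions partially overlap (shared area 279.50 mm²), so overlapping operands fuse into one piece — 1 connected region. Overall, the cross-section is a single solid region. The nearest boundary edge runs (22.00, 0.00)→(0.00, 0.00); distance from the point to it = 2.20 mm. The point is not inside any of the regions above, so it lies outside the cross-section (2.20 mm from the nearest boundary).

outside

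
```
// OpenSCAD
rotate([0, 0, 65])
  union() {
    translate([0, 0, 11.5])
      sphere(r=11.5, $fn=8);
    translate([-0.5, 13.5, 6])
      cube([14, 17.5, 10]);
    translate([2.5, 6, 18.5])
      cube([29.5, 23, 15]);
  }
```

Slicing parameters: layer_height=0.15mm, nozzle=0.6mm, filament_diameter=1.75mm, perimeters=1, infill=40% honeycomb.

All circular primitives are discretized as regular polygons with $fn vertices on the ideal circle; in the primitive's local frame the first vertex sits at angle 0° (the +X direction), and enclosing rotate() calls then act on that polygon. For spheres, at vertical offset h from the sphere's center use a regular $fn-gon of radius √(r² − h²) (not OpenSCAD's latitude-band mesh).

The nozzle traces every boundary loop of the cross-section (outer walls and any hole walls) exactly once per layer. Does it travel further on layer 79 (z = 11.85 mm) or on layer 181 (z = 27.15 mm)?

layer 79 (z = 11.85 mm)

Layer 79 (z = 11.85): the r=11.5 sphere contributes a regular 8-gon of circumradius √(11.5²−0.35²) = 11.495 (perimeter = 2·8·11.495·sin(180°/8) = 70.38 mm); the cube at (-0.5, 13.5) (footprint 14×17.5) is included at this height (perimeter 63.00 mm); the cube at (2.5, 6) is absent (z outside [18.5, 33.5]); Combining (union): the 2 present regions are separate (no shared area or edge), so areas and boundary lengths simply add and each stays a separate island — boundary = 133.38 mm; (whole slice rotated 65° about Z — lengths, areas and connectivity unchanged). So its perimeter = 133.38 mm. Layer 181 (z = 27.15): the sphere does not reach this height (|z−center|=15.650 > r=11.5); the cube at (-0.5, 13.5) does not reach this height (z outside [6, 16]); the cube at (2.5, 6) (footprint 29.5×23) is included at this height (perimeter 105.00 mm); Combining (union): only the 29.5×23 cube at (2.5, 6) is present, so the union is just that shape — boundary = 105.00 mm; (whole slice rotated 65° about Z — lengths, areas and connectivity unchanged). So its perimeter = 105.00 mm. Layer 79 is larger (133.38 vs 105.00 mm).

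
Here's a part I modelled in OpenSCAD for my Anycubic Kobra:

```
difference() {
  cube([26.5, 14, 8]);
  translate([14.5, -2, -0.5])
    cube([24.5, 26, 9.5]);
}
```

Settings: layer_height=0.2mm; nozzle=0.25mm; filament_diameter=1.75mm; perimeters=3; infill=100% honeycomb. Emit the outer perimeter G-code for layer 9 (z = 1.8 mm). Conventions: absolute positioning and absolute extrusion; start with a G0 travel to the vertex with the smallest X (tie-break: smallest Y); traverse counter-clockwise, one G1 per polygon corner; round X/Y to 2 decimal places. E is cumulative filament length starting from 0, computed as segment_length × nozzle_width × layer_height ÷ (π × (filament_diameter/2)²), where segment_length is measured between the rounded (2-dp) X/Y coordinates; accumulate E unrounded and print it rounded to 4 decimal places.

G0 X0.00 Y0.00 Z1.80
G1 X14.50 Y0.00 E0.3014
G1 X14.50 Y14.00 E0.5924
G1 X0.00 Y14.00 E0.8939
G1 X0.00 Y0.00 E1.1849

At z = 1.8 mm: the cube (footprint 26.5×14) is included at this height; the cube at (14.5, -2) is present — its section is the full 24.5×26 rectangle; Subtracting the remaining from the first: starting from the 26.5×14 cube, the 24.5×26 cube at (14.5, -2) partially overlaps it — only the 168.00 mm² overlap (of its 637.00 mm²) is removed, clipping the outline — 1 connected region. The outline is a single polygon with 4 vertices. Extrusion per mm of travel: 0.25 × 0.2 / (π × 0.875²) = 0.020788. Accumulating E over each segment gives final E = 1.1849.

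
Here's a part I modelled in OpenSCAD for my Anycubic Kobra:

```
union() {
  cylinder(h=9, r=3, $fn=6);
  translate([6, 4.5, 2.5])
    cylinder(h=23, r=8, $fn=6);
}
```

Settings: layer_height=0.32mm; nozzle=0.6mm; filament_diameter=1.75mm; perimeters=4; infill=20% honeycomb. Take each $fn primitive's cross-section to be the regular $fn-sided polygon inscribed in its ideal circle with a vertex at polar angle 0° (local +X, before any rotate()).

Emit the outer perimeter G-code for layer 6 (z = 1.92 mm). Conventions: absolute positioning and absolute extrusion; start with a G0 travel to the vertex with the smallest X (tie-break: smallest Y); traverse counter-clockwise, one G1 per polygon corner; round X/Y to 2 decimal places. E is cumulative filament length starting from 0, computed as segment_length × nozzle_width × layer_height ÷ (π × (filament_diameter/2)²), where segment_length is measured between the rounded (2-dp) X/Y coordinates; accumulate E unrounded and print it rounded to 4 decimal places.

At z = 1.92 mm: the r=3 cylinder contributes a regular 6-gon of circumradius 3; the cylinder at (6, 4.5) does not reach this height (z outside [2.5, 25.5]); Taking the union: only the r=3 cylinder is present, so the union is just that shape — 1 connected region. The outline is a single polygon with 6 vertices. Extrusion per mm of travel: 0.6 × 0.32 / (π × 0.875²) = 0.079824. Accumulating E over each segment gives final E = 1.4374.

G0 X-3.00 Y0.00 Z1.92
G1 X-1.50 Y-2.60 E0.2396
G1 X1.50 Y-2.60 E0.4791
G1 X3.00 Y0.00 E0.7187
G1 X1.50 Y2.60 E0.9583
G1 X-1.50 Y2.60 E1.1978
G1 X-3.00 Y0.00 E1.4374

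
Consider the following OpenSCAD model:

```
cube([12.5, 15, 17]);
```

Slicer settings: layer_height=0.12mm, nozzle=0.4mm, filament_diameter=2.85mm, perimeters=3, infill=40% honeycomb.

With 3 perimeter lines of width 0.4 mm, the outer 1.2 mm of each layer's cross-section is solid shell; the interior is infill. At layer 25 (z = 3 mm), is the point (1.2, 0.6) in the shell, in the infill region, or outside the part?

At z = 3 mm: the 12.5×15 cube contributes its full rectangle. Overall, the cross-section is a single solid region. The nearest boundary edge runs (0.00, 0.00)→(12.50, 0.00); distance from the point to it = 0.60 mm. The point is inside the cross-section, 0.60 mm from the nearest boundary — within the 1.2 mm shell band (3 × 0.4).

shell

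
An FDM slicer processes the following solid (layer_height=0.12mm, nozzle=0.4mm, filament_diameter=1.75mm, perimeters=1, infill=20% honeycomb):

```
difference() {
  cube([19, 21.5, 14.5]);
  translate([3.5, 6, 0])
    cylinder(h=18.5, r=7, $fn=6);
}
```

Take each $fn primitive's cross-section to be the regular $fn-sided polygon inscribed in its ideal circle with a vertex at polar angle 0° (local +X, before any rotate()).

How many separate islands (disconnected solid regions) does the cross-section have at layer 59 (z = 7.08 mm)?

1

At z = 7.08 mm: the cube (footprint 19×21.5) is included at this height; the r=7 cylinder at (3.5, 6) contributes a regular 6-gon of circumradius 7; Taking the first minus the rest: starting from the 19×21.5 cube, the r=7 cylinder at (3.5, 6) partially overlaps it — only the 105.65 mm² overlap (of its 127.31 mm²) is removed, clipping the outline — 1 connected region. Overall, the cross-section is a single solid region. Island count = 1.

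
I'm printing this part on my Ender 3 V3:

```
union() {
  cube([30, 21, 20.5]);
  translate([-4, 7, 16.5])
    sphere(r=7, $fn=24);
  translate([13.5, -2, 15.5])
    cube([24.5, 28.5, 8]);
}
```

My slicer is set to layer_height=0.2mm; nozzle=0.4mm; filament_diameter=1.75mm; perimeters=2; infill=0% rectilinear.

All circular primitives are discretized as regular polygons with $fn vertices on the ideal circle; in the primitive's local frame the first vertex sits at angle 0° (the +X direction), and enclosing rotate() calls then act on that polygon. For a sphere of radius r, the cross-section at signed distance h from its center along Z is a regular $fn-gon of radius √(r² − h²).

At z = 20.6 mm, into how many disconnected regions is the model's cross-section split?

2

At z = 20.6 mm: the cube is absent (z outside [0, 20.5]); the sphere at (-4, 7): section is a regular 24-gon, circumradius = √(r²−h²) = √(7²−4.1²) = 5.674; the cube at (13.5, -2) is present — its section is the full 24.5×28.5 rectangle; Combining (union): the 2 present regions are separate (no shared area or edge), so areas and boundary lengths simply add and each stays a separate island — 2 connected regions. The result has 2 disconnected regions.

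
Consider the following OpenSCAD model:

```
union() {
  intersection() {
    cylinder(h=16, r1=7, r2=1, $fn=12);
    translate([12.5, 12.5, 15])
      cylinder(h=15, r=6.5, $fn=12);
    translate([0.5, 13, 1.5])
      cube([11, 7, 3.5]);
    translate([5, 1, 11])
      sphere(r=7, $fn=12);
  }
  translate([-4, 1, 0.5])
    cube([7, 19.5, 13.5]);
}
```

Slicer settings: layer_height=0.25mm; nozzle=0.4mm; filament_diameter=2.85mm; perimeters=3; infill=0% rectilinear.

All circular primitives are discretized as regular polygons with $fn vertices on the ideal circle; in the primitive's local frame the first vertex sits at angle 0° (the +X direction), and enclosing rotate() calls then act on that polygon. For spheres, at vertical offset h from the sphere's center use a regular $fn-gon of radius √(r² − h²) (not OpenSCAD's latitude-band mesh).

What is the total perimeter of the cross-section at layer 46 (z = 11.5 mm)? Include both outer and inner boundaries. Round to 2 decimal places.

53.00 mm

At z = 11.5 mm: the cone: at t=0.719 of its height the radius interpolates to r₁+(r₂−r₁)t = 2.688, giving a regular 12-gon of that circumradius (perimeter = 2·12·2.688·sin(180°/12) = 16.69 mm); the cylinder at (12.5, 12.5) does not reach this height (z outside [15, 30]); the cube at (0.5, 13) does not reach this height (z outside [1.5, 5]); the sphere at (5, 1): section is a regular 12-gon, circumradius = √(r²−h²) = √(7²−0.5²) = 6.982 (perimeter = 2·12·6.982·sin(180°/12) = 43.37 mm); Keeping only the common overlap: at least one operand is absent at this height, so nothing remains; the cube at (-4, 1) is present — its section is the full 7×19.5 rectangle (perimeter 53.00 mm); Combining (union): only the 7×19.5 cube at (-4, 1) is present, so the union is just that shape — boundary = 53.00 mm. Overall, the cross-section is a single solid region. Total boundary length (outer) = 53.00 mm.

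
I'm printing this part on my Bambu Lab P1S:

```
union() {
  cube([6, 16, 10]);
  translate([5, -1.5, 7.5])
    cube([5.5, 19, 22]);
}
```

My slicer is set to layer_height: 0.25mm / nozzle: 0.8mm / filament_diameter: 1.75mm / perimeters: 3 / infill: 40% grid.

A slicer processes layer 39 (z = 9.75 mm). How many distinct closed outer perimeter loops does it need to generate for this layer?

At z = 9.75 mm: the 6×16 cube contributes its full rectangle; the 5.5×19 cube at (5, -1.5) contributes its full rectangle; Merging all regions: the regions partially overlap (shared area 16.00 mm²), so overlapping operands fuse into one piece — 1 connected region. The result has 1 disconnected region.

1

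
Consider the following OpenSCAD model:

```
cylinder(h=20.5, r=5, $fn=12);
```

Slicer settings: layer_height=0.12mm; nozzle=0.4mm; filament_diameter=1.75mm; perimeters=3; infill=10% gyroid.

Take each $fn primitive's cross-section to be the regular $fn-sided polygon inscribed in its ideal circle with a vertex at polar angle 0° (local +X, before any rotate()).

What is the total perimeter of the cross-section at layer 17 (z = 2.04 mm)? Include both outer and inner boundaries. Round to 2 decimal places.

At z = 2.04 mm: the cylinder: section is a regular 12-gon, circumradius r=5 (perimeter = 2·12·5.000·sin(180°/12) = 31.06 mm). Overall, the cross-section is a single solid region. Total boundary length (outer) = 31.06 mm.

31.06 mm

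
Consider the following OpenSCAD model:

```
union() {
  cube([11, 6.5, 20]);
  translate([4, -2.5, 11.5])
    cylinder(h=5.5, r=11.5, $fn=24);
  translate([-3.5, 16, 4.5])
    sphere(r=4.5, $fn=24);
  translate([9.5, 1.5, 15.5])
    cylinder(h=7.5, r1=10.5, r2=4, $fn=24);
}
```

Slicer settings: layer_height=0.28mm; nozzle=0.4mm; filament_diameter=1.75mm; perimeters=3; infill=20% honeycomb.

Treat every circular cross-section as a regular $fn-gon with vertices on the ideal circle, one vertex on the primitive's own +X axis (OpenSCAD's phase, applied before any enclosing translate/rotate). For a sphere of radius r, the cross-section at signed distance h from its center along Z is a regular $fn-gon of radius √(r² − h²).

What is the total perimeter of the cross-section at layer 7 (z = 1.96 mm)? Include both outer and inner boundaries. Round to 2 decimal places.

58.27 mm

At z = 1.96 mm: the cube is present — its section is the full 11×6.5 rectangle (perimeter 35.00 mm); the cylinder at (4, -2.5) is not intersected at this z (z outside [11.5, 17]); the r=4.5 sphere at (-3.5, 16) contributes a regular 24-gon of circumradius √(4.5²−2.54²) = 3.715 (perimeter = 2·24·3.715·sin(180°/24) = 23.27 mm); the cone at (9.5, 1.5) does not reach this height (z outside [15.5, 23]); Merging all regions: the 2 present regions are separate (no shared area or edge), so areas and boundary lengths simply add and each stays a separate island — boundary = 58.27 mm. Overall, the cross-section has 2 separate islands. Total boundary length (outer) = 58.27 mm.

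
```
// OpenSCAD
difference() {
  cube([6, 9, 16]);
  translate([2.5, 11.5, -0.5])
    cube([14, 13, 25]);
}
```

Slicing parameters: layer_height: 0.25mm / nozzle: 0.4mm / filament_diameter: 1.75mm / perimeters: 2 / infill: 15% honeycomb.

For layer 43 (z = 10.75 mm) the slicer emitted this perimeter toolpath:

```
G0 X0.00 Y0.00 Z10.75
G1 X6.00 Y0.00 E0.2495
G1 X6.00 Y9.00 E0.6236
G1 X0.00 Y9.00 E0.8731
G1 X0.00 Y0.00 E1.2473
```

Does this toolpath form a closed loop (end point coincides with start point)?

Start point (G0): (0.00, 0.00). End point (last G1): the path returns to the start — closed.

yes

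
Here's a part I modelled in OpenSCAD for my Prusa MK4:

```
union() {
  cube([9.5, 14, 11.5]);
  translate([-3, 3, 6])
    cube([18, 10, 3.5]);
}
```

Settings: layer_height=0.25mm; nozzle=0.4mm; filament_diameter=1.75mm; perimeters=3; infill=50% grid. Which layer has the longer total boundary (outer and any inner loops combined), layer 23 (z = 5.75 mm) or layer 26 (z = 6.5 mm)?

layer 26 (z = 6.5 mm)

Layer 23 (z = 5.75): the cube (footprint 9.5×14) is included at this height (perimeter 47.00 mm); the cube at (-3, 3) does not reach this height (z outside [6, 9.5]); Merging all regions: only the 9.5×14 cube is present, so the union is just that shape — boundary = 47.00 mm. So its perimeter = 47.00 mm. Layer 26 (z = 6.5): the cube is present — its section is the full 9.5×14 rectangle (perimeter 47.00 mm); the 18×10 cube at (-3, 3) contributes its full rectangle (perimeter 56.00 mm); Combining (union): the regions partially overlap (shared area 95.00 mm²), so the edge portions inside another operand are dropped and the merged outline is re-measured after clipping — boundary = 64.00 mm. So its perimeter = 64.00 mm. Layer 26 is larger (64.00 vs 47.00 mm).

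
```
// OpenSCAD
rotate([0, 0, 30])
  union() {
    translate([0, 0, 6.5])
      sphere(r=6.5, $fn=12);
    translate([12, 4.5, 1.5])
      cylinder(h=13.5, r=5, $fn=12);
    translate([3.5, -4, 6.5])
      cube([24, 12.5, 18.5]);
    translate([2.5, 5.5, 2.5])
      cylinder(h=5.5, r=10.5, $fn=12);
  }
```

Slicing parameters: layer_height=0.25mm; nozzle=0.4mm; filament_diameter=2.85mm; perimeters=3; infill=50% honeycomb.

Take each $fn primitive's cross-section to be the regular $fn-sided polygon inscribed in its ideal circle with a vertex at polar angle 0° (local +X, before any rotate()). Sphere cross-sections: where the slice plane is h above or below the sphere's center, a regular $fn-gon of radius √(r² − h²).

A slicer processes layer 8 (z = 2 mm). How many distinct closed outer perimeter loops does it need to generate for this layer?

2

At z = 2 mm: the r=6.5 sphere slices to a regular 12-gon of circumradius 4.690 (√(r²−h²) with h=4.5 from center); the r=5 cylinder at (12, 4.5) gives a regular 12-gon of circumradius 5 (constant along its height); the cube at (3.5, -4) is absent (z outside [6.5, 25]); the cylinder at (2.5, 5.5) is absent (z outside [2.5, 8]); Combining (union): the 2 present regions are separate (no shared area or edge), so areas and boundary lengths simply add and each stays a separate island — 2 connected regions; (whole slice rotated 30° about Z — lengths, areas and connectivity unchanged). The result has 2 disconnected regions.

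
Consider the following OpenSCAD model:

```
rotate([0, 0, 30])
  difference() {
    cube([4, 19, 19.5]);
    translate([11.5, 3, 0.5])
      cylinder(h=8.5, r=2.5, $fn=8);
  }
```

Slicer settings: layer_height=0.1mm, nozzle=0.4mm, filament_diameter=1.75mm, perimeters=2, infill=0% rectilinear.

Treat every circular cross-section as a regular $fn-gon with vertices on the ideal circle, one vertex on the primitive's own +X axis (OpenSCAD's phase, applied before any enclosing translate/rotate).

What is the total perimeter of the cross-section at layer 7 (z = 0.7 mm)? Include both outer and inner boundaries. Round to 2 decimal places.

46.00 mm

At z = 0.7 mm: the cube is present — its section is the full 4×19 rectangle (perimeter 46.00 mm); the cylinder at (11.5, 3): section is a regular 8-gon, circumradius r=2.5 (perimeter = 2·8·2.500·sin(180°/8) = 15.31 mm); After the difference (first − rest): starting from the 4×19 cube, the r=2.5 cylinder at (11.5, 3) misses the remaining region (no effect) — boundary = 46.00 mm; (whole slice rotated 30° about Z — lengths, areas and connectivity unchanged). Overall, the cross-section is a single solid region. Total boundary length (outer) = 46.00 mm.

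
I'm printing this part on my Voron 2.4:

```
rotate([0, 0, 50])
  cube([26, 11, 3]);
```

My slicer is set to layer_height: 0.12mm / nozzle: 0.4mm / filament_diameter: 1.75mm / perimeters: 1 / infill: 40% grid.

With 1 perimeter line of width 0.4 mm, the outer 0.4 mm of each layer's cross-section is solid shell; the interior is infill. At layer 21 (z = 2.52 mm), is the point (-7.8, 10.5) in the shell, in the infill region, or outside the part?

At z = 2.52 mm: the 26×11 cube contributes its full rectangle; (whole slice rotated 50° about Z — lengths, areas and connectivity unchanged). Overall, the cross-section is a single solid region. Undo the 50° rotation: the query point maps to (3.030, 12.724) in the un-rotated model frame. The nearest boundary edge runs (26.00, 11.00)→(0.00, 11.00); distance from the point to it = 1.72 mm. The point is not inside any of the regions above, so it lies outside the cross-section (1.72 mm from the nearest boundary).

outside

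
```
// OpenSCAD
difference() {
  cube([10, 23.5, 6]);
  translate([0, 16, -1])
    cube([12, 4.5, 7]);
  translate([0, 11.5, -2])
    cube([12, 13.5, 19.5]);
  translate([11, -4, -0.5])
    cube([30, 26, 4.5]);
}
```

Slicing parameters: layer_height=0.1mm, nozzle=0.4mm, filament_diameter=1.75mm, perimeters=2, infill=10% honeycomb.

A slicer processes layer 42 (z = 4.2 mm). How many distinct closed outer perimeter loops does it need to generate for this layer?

At z = 4.2 mm: the cube is present — its section is the full 10×23.5 rectangle; the cube at (0, 16) is present — its section is the full 12×4.5 rectangle; the cube at (0, 11.5) (footprint 12×13.5) is included at this height; the cube at (11, -4) is absent (z outside [-0.5, 4]); After the difference (first − rest): starting from the 10×23.5 cube, the 12×4.5 cube at (0, 16) partially overlaps it — only the 45.00 mm² overlap (of its 54.00 mm²) is removed, clipping the outline; the 12×13.5 cube at (0, 11.5) partially overlaps it — only the 75.00 mm² overlap (of its 162.00 mm²) is removed, clipping the outline — 1 connected region. The result has 1 disconnected region.

1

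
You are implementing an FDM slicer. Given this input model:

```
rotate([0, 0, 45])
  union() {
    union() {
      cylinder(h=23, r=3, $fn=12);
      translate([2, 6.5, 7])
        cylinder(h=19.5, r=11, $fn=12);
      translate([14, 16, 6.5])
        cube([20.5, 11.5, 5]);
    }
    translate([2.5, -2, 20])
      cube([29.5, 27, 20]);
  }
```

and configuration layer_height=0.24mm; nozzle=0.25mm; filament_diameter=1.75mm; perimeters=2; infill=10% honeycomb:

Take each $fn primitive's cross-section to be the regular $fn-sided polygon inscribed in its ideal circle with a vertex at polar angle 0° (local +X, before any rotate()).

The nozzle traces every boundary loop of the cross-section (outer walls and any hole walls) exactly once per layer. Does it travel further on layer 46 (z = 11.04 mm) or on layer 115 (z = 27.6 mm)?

layer 46 (z = 11.04 mm)

Layer 46 (z = 11.04): the r=3 cylinder contributes a regular 12-gon of circumradius 3 (perimeter = 2·12·3.000·sin(180°/12) = 18.63 mm); the cylinder at (2, 6.5): section is a regular 12-gon, circumradius r=11 (perimeter = 2·12·11.000·sin(180°/12) = 68.33 mm); the cube at (14, 16) (footprint 20.5×11.5) is included at this height (perimeter 64.00 mm); Merging all regions: the regions partially overlap (shared area 27.00 mm²), so the edge portions inside another operand are dropped and the merged outline is re-measured after clipping — boundary = 132.33 mm; the cube at (2.5, -2) is not intersected at this z (z outside [20, 40]); Merging all regions: only that combined region is present, so the union is just that shape — boundary = 132.33 mm; (whole slice rotated 45° about Z — lengths, areas and connectivity unchanged). So its perimeter = 132.33 mm. Layer 115 (z = 27.6): the cylinder is not intersected at this z (z outside [0, 23]); the cylinder at (2, 6.5) does not reach this height (z outside [7, 26.5]); the cube at (14, 16) is not intersected at this z (z outside [6.5, 11.5]); Combining (union): nothing is present at this height; the 29.5×27 cube at (2.5, -2) contributes its full rectangle (perimeter 113.00 mm); Merging all regions: only the 29.5×27 cube at (2.5, -2) is present, so the union is just that shape — boundary = 113.00 mm; (rotated 45° about Z; rotation is an isometry so areas/perimeters/island counts are preserved). So its perimeter = 113.00 mm. Layer 46 is larger (132.33 vs 113.00 mm).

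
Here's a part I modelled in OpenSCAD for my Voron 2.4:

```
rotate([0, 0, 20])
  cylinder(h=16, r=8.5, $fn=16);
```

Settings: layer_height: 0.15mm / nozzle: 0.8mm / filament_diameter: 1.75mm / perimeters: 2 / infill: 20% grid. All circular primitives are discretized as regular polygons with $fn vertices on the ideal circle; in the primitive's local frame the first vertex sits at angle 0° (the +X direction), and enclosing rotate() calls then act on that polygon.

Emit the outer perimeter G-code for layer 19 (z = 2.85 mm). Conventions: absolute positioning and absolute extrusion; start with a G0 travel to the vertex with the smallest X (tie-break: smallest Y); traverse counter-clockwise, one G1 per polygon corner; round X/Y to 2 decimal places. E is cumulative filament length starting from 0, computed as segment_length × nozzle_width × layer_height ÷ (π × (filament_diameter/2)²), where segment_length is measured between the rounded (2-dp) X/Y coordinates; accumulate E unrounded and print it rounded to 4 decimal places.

G0 X-8.49 Y0.37 Z2.85
G1 X-7.99 Y-2.91 E0.1655
G1 X-6.27 Y-5.74 E0.3308
G1 X-3.59 Y-7.70 E0.4964
G1 X-0.37 Y-8.49 E0.6618
G1 X2.91 Y-7.99 E0.8273
G1 X5.74 Y-6.27 E0.9926
G1 X7.70 Y-3.59 E1.1582
G1 X8.49 Y-0.37 E1.3236
G1 X7.99 Y2.91 E1.4891
G1 X6.27 Y5.74 E1.6544
G1 X3.59 Y7.70 E1.8200
G1 X0.37 Y8.49 E1.9854
G1 X-2.91 Y7.99 E2.1510
G1 X-5.74 Y6.27 E2.3162
G1 X-7.70 Y3.59 E2.4818
G1 X-8.49 Y0.37 E2.6472

At z = 2.85 mm: the r=8.5 cylinder gives a regular 16-gon of circumradius 8.5 (constant along its height); (whole slice rotated 20° about Z — lengths, areas and connectivity unchanged). The outline is a single polygon with 16 vertices. Extrusion per mm of travel: 0.8 × 0.15 / (π × 0.875²) = 0.049890. Accumulating E over each segment gives final E = 2.6472.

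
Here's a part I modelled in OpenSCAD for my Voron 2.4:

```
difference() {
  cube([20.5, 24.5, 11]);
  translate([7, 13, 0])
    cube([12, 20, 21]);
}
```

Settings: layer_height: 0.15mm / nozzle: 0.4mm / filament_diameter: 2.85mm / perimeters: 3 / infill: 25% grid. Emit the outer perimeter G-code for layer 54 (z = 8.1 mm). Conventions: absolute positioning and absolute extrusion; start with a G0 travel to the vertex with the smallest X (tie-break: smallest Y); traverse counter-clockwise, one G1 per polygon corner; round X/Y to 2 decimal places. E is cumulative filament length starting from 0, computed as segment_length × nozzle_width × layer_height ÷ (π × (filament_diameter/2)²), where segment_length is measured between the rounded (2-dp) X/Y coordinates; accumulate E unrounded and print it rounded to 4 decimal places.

G0 X0.00 Y0.00 Z8.10
G1 X20.50 Y0.00 E0.1928
G1 X20.50 Y24.50 E0.4232
G1 X19.00 Y24.50 E0.4373
G1 X19.00 Y13.00 E0.5455
G1 X7.00 Y13.00 E0.6584
G1 X7.00 Y24.50 E0.7665
G1 X0.00 Y24.50 E0.8324
G1 X0.00 Y0.00 E1.0628

At z = 8.1 mm: the cube is present — its section is the full 20.5×24.5 rectangle; the cube at (7, 13) (footprint 12×20) is included at this height; After the difference (first − rest): starting from the 20.5×24.5 cube, the 12×20 cube at (7, 13) partially overlaps it — only the 138.00 mm² overlap (of its 240.00 mm²) is removed, clipping the outline — 1 connected region. The outline is a single polygon with 8 vertices. Extrusion per mm of travel: 0.4 × 0.15 / (π × 1.425²) = 0.009405. Accumulating E over each segment gives final E = 1.0628.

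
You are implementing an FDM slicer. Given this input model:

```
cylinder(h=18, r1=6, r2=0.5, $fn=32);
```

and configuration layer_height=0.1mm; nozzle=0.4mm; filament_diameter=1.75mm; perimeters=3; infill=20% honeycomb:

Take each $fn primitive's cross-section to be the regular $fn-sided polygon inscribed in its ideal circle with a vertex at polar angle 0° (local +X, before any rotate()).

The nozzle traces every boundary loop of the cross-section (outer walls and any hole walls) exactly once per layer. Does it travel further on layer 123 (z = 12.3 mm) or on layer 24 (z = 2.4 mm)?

layer 24 (z = 2.4 mm)

Layer 123 (z = 12.3): the cone contributes a regular 32-gon of circumradius 2.242 (interpolated between r1=6 and r2=0.5 at t=0.683) (perimeter = 2·32·2.242·sin(180°/32) = 14.06 mm). So its perimeter = 14.06 mm. Layer 24 (z = 2.4): the cone: at t=0.133 of its height the radius interpolates to r₁+(r₂−r₁)t = 5.267, giving a regular 32-gon of that circumradius (perimeter = 2·32·5.267·sin(180°/32) = 33.04 mm). So its perimeter = 33.04 mm. Layer 24 is larger (33.04 vs 14.06 mm).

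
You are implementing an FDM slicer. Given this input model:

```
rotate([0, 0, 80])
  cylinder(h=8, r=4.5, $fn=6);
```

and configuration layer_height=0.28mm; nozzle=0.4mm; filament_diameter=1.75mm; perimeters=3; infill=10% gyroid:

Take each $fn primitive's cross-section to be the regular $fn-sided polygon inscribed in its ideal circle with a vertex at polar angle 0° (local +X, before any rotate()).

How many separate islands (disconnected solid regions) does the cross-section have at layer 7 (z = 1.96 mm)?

1

At z = 1.96 mm: the r=4.5 cylinder gives a regular 6-gon of circumradius 4.5 (constant along its height); (rotated 80° about Z; rotation is an isometry so areas/perimeters/island counts are preserved). Overall, the cross-section is a single solid region. Island count = 1.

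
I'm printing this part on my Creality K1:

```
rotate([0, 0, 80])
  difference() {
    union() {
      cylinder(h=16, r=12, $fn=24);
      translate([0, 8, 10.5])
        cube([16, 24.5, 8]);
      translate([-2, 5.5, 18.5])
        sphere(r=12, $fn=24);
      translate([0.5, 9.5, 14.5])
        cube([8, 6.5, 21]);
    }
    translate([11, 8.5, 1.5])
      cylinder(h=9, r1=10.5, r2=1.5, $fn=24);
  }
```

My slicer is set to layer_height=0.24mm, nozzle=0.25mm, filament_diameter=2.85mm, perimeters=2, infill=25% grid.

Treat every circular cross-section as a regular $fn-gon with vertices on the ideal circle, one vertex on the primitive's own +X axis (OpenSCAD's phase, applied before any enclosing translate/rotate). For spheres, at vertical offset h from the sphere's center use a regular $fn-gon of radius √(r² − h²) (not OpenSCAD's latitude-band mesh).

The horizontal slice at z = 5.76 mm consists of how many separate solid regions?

1

At z = 5.76 mm: the r=12 cylinder contributes a regular 24-gon of circumradius 12; the cube at (0, 8) does not reach this height (z outside [10.5, 18.5]); the sphere at (-2, 5.5) is not intersected at this z (|z−center|=12.740 > r=12); the cube at (0.5, 9.5) is not intersected at this z (z outside [14.5, 35.5]); Merging all regions: only the r=12 cylinder is present, so the union is just that shape — 1 connected region; the cone at (11, 8.5) contributes a regular 24-gon of circumradius 6.240 (interpolated between r1=10.5 and r2=1.5 at t=0.473); Taking the first minus the rest: starting from the result so far, the cone at (11, 8.5) partially overlaps it — only the 31.39 mm² overlap (of its 120.93 mm²) is removed, clipping the outline — 1 connected region; (rotated 80° about Z; rotation is an isometry so areas/perimeters/island counts are preserved). The result has 1 disconnected region.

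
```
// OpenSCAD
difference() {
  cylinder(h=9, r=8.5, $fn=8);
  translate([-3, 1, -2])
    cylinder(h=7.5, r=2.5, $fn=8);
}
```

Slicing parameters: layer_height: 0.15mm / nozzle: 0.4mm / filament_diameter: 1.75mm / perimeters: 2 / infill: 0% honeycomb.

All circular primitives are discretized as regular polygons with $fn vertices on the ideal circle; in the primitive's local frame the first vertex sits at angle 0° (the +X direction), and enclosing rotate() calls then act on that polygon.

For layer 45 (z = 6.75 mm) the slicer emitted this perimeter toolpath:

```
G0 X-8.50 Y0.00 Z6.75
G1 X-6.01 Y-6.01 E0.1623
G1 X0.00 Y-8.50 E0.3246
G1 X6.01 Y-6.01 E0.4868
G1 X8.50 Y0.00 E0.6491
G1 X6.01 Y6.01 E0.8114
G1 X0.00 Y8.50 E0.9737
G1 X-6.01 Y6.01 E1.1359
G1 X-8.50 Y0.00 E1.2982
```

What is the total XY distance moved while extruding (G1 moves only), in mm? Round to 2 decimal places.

52.04 mm

Sum the Euclidean lengths of each G1 segment: total = 52.04 mm.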